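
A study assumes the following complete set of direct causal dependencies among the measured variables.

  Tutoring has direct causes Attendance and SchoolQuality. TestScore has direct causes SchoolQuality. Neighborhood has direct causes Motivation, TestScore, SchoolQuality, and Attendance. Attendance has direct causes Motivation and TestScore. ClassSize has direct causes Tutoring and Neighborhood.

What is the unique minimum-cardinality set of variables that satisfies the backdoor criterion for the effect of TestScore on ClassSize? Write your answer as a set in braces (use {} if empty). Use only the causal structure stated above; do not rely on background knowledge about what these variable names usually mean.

Variables eligible for adjustment (non-descendants of TestScore, excluding TestScore and ClassSize): {Motivation, SchoolQuality}.
Backdoor paths from TestScore to ClassSize:
  P1: TestScore <- SchoolQuality -> Neighborhood <- Motivation -> Attendance -> Tutoring -> ClassSize
  P2: TestScore <- SchoolQuality -> Neighborhood <- Attendance -> Tutoring -> ClassSize
  P3: TestScore <- SchoolQuality -> Neighborhood -> ClassSize
  P4: TestScore <- SchoolQuality -> Tutoring <- Attendance <- Motivation -> Neighborhood -> ClassSize
  P5: TestScore <- SchoolQuality -> Tutoring <- Attendance -> Neighborhood -> ClassSize
  P6: TestScore <- SchoolQuality -> Tutoring -> ClassSize
The empty set is not sufficient: P3 (TestScore <- SchoolQuality -> Neighborhood -> ClassSize) has no collider blocking it and no conditioned non-collider, so it is open.
Try {SchoolQuality}:
  P1: blocked at fork node SchoolQuality ∈ conditioning set.
  P2: blocked at fork node SchoolQuality ∈ conditioning set.
  P3: blocked at fork node SchoolQuality ∈ conditioning set.
  P4: blocked at fork node SchoolQuality ∈ conditioning set.
  P5: blocked at fork node SchoolQuality ∈ conditioning set.
  P6: blocked at fork node SchoolQuality ∈ conditioning set.
{SchoolQuality} contains no descendant of TestScore and blocks every backdoor path.
No other singleton works — e.g. {Motivation} leaves P3 open — so {SchoolQuality} is the unique smallest valid adjustment set.

{SchoolQuality}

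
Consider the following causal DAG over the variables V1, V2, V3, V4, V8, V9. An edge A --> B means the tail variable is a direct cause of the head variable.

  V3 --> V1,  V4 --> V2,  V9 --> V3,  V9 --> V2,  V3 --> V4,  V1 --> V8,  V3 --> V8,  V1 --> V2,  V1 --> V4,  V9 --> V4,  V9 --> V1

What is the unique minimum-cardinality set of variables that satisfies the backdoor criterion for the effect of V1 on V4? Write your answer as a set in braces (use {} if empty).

{V3, V9}

Variables eligible for adjustment (non-descendants of V1, excluding V1 and V4): {V3, V9}.
Backdoor paths from V1 to V4:
  P1: V1 <- V9 -> V3 -> V4
  P2: V1 <- V9 -> V4
  P3: V1 <- V9 -> V2 <- V4
  P4: V1 <- V3 <- V9 -> V4
  P5: V1 <- V3 <- V9 -> V2 <- V4
  P6: V1 <- V3 -> V4
The empty set is not sufficient: P1 (V1 <- V9 -> V3 -> V4) has no collider blocking it and no conditioned non-collider, so it is open.
Try {V3, V9}:
  P1: blocked at fork node V9 ∈ conditioning set.
  P2: blocked at fork node V9 ∈ conditioning set.
  P3: blocked at fork node V9 ∈ conditioning set.
  P4: blocked at chain node V3 ∈ conditioning set.
  P5: blocked at chain node V3 ∈ conditioning set.
  P6: blocked at fork node V3 ∈ conditioning set.
{V3, V9} contains no descendant of V1 and blocks every backdoor path.
Every element of {V3, V9} is needed (dropping V3 leaves P6 open; dropping V9 leaves P2 open), so no proper subset is valid.
Among all size-2 subsets of the eligible variables, only {V3, V9} blocks every backdoor path, so it is the unique smallest valid adjustment set.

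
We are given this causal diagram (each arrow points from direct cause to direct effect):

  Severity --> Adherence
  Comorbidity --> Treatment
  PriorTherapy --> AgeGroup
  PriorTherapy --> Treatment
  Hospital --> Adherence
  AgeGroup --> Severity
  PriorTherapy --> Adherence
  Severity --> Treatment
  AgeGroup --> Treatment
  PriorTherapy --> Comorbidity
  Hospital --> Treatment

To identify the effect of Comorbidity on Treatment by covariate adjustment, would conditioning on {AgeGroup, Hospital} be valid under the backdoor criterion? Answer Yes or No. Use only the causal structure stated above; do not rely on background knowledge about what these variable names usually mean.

Backdoor paths from Comorbidity to Treatment (paths whose first edge points into Comorbidity):
  P1: Comorbidity <- PriorTherapy -> AgeGroup -> Severity -> Adherence <- Hospital -> Treatment
  P2: Comorbidity <- PriorTherapy -> AgeGroup -> Severity -> Treatment
  P3: Comorbidity <- PriorTherapy -> AgeGroup -> Treatment
  P4: Comorbidity <- PriorTherapy -> Adherence <- Severity <- AgeGroup -> Treatment
  P5: Comorbidity <- PriorTherapy -> Adherence <- Severity -> Treatment
  P6: Comorbidity <- PriorTherapy -> Adherence <- Hospital -> Treatment
  P7: Comorbidity <- PriorTherapy -> Treatment
Condition 1 (no descendant of Comorbidity in the set): holds — descendants of Comorbidity are {Treatment}; none are in {AgeGroup, Hospital}.
Condition 2 (every backdoor path blocked by {AgeGroup, Hospital}):
  P1: blocked at chain node AgeGroup ∈ conditioning set.
  P2: blocked at chain node AgeGroup ∈ conditioning set.
  P3: blocked at chain node AgeGroup ∈ conditioning set.
  P4: blocked at collider Adherence (neither it nor any descendant is in the conditioning set).
  P5: blocked at collider Adherence (neither it nor any descendant is in the conditioning set).
  P6: blocked at collider Adherence (neither it nor any descendant is in the conditioning set).
  P7: open — no interior node is in the conditioning set.
{AgeGroup, Hospital} does not satisfy the backdoor criterion.

No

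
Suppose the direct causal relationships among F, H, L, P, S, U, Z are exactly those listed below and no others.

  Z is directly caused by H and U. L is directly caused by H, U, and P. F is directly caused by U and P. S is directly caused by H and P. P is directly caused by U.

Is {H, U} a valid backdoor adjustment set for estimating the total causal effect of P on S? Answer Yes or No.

Yes

Backdoor paths from P to S (paths whose first edge points into P):
  P1: P <- U -> Z <- H -> S
  P2: P <- U -> L <- H -> S
Condition 1 (no descendant of P in the set): holds — descendants of P are {F, L, S}; none are in {H, U}.
Condition 2 (every backdoor path blocked by {H, U}):
  P1: blocked at fork node U ∈ conditioning set.
  P2: blocked at fork node U ∈ conditioning set.
{H, U} satisfies the backdoor criterion.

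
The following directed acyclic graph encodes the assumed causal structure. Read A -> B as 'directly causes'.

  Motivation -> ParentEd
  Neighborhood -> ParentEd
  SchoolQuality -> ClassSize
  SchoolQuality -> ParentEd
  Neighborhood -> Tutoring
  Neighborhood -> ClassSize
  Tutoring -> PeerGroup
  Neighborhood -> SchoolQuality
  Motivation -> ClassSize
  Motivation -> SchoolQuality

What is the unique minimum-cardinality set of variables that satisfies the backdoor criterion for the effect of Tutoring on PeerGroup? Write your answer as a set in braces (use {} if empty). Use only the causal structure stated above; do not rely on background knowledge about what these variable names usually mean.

{}

Variables eligible for adjustment (non-descendants of Tutoring, excluding Tutoring and PeerGroup): {ClassSize, Motivation, Neighborhood, ParentEd, SchoolQuality}.
Backdoor paths from Tutoring to PeerGroup:
  (none)
With no backdoor paths the empty set already satisfies the criterion, and it is trivially minimal.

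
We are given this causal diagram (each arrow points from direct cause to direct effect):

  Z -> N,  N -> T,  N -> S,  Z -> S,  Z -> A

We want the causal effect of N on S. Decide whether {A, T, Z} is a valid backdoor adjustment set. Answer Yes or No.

No

Backdoor paths from N to S (paths whose first edge points into N):
  P1: N <- Z -> S
Condition 1 (no descendant of N in the set): FAILS — T is a descendant of N.
Condition 2 (every backdoor path blocked by {A, T, Z}):
  P1: blocked at fork node Z ∈ conditioning set.
{A, T, Z} does not satisfy the backdoor criterion.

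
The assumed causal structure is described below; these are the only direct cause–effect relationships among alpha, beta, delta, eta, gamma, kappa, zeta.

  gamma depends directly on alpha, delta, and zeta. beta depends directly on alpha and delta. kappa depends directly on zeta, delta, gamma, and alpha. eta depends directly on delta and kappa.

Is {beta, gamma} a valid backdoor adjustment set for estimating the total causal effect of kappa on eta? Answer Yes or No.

Backdoor paths from kappa to eta (paths whose first edge points into kappa):
  P1: kappa <- delta -> eta
  P2: kappa <- alpha -> gamma <- delta -> eta
  P3: kappa <- alpha -> beta <- delta -> eta
  P4: kappa <- zeta -> gamma <- delta -> eta
  P5: kappa <- zeta -> gamma <- alpha -> beta <- delta -> eta
  P6: kappa <- gamma <- delta -> eta
  P7: kappa <- gamma <- alpha -> beta <- delta -> eta
Condition 1 (no descendant of kappa in the set): holds — descendants of kappa are {eta}; none are in {beta, gamma}.
Condition 2 (every backdoor path blocked by {beta, gamma}):
  P1: open — no interior node is in the conditioning set.
  P2: open — collider(s) gamma are conditioned on (or have a conditioned descendant) and no non-collider on the path is in the set.
  P3: open — collider(s) beta are conditioned on (or have a conditioned descendant) and no non-collider on the path is in the set.
  P4: open — collider(s) gamma are conditioned on (or have a conditioned descendant) and no non-collider on the path is in the set.
  P5: open — collider(s) gamma, beta are conditioned on (or have a conditioned descendant) and no non-collider on the path is in the set.
  P6: blocked at chain node gamma ∈ conditioning set.
  P7: blocked at chain node gamma ∈ conditioning set.
{beta, gamma} does not satisfy the backdoor criterion.

No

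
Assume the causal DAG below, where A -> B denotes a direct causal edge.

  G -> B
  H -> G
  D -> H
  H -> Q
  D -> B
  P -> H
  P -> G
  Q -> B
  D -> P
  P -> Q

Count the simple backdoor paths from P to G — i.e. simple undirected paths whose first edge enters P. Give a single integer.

A backdoor path from P to G is any simple undirected path whose first edge points into P (i.e. leaves P via a parent).
Parents of P: {D}.
Enumerating:
  P1: P <- D -> H -> G
  P2: P <- D -> H -> Q -> B <- G
  P3: P <- D -> B <- G
  P4: P <- D -> B <- Q <- H -> G
That exhausts the simple backdoor paths. Count: 4.

4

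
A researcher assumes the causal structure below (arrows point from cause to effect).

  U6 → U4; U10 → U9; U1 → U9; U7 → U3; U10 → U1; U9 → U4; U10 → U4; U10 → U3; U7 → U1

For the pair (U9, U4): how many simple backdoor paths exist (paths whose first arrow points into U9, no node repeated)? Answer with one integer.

A backdoor path from U9 to U4 is any simple undirected path whose first edge points into U9 (i.e. leaves U9 via a parent).
Parents of U9: {U1, U10}.
Enumerating:
  P1: U9 <- U10 -> U4
  P2: U9 <- U1 <- U10 -> U4
  P3: U9 <- U1 <- U7 -> U3 <- U10 -> U4
That exhausts the simple backdoor paths. Count: 3.

3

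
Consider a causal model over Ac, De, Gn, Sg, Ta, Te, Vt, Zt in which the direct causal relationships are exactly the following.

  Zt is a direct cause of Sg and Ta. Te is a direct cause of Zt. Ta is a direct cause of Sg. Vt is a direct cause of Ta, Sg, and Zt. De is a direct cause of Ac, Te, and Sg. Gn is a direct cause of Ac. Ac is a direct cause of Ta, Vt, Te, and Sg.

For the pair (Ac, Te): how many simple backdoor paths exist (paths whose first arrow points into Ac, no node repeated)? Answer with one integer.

A backdoor path from Ac to Te is any simple undirected path whose first edge points into Ac (i.e. leaves Ac via a parent).
Parents of Ac: {De, Gn}.
Enumerating:
  P1: Ac <- De -> Te
  P2: Ac <- De -> Sg <- Vt -> Zt <- Te
  P3: Ac <- De -> Sg <- Vt -> Ta <- Zt <- Te
  P4: Ac <- De -> Sg <- Zt <- Te
  P5: Ac <- De -> Sg <- Ta <- Vt -> Zt <- Te
  P6: Ac <- De -> Sg <- Ta <- Zt <- Te
That exhausts the simple backdoor paths. Count: 6.

6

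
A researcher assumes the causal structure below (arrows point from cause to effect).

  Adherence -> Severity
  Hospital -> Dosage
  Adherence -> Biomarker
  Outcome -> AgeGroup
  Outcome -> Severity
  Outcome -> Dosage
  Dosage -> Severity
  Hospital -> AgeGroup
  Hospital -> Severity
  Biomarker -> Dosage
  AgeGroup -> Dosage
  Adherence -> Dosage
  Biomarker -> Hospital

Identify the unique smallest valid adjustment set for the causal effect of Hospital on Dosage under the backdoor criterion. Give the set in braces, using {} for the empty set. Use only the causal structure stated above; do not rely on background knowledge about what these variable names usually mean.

{Biomarker}

Variables eligible for adjustment (non-descendants of Hospital, excluding Hospital and Dosage): {Adherence, Biomarker, Outcome}.
Backdoor paths from Hospital to Dosage:
  P1: Hospital <- Biomarker <- Adherence -> Dosage
  P2: Hospital <- Biomarker <- Adherence -> Severity <- Outcome -> AgeGroup -> Dosage
  P3: Hospital <- Biomarker <- Adherence -> Severity <- Outcome -> Dosage
  P4: Hospital <- Biomarker <- Adherence -> Severity <- Dosage
  P5: Hospital <- Biomarker -> Dosage
The empty set is not sufficient: P1 (Hospital <- Biomarker <- Adherence -> Dosage) has no collider blocking it and no conditioned non-collider, so it is open.
Try {Biomarker}:
  P1: blocked at chain node Biomarker ∈ conditioning set.
  P2: blocked at chain node Biomarker ∈ conditioning set.
  P3: blocked at chain node Biomarker ∈ conditioning set.
  P4: blocked at chain node Biomarker ∈ conditioning set.
  P5: blocked at fork node Biomarker ∈ conditioning set.
{Biomarker} contains no descendant of Hospital and blocks every backdoor path.
No other singleton works — e.g. {Adherence} leaves P5 open — so {Biomarker} is the unique smallest valid adjustment set.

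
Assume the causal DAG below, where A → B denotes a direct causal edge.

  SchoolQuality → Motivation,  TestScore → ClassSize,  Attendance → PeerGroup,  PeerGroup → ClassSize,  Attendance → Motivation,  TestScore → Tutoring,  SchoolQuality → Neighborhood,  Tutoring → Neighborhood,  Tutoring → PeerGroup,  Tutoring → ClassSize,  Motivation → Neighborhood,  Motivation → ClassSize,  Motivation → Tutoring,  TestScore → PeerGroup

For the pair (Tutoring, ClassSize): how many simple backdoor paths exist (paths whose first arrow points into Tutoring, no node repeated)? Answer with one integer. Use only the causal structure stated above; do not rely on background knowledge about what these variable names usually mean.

A backdoor path from Tutoring to ClassSize is any simple undirected path whose first edge points into Tutoring (i.e. leaves Tutoring via a parent).
Parents of Tutoring: {Motivation, TestScore}.
Enumerating:
  P1: Tutoring <- Motivation <- Attendance -> PeerGroup <- TestScore -> ClassSize
  P2: Tutoring <- Motivation <- Attendance -> PeerGroup -> ClassSize
  P3: Tutoring <- Motivation -> ClassSize
  P4: Tutoring <- TestScore -> PeerGroup <- Attendance -> Motivation -> ClassSize
  P5: Tutoring <- TestScore -> PeerGroup -> ClassSize
  P6: Tutoring <- TestScore -> ClassSize
That exhausts the simple backdoor paths. Count: 6.

6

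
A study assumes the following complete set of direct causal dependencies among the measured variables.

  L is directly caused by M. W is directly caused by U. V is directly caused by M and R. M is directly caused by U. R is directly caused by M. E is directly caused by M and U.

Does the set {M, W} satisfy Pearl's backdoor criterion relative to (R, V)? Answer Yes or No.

Backdoor paths from R to V (paths whose first edge points into R):
  P1: R <- M -> V
Condition 1 (no descendant of R in the set): holds — descendants of R are {V}; none are in {M, W}.
Condition 2 (every backdoor path blocked by {M, W}):
  P1: blocked at fork node M ∈ conditioning set.
{M, W} satisfies the backdoor criterion.

Yes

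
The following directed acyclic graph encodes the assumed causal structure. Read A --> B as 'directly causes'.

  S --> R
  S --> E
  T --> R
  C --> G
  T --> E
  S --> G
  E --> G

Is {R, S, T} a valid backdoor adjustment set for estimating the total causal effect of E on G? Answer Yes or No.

Backdoor paths from E to G (paths whose first edge points into E):
  P1: E <- T -> R <- S -> G
  P2: E <- S -> G
Condition 1 (no descendant of E in the set): holds — descendants of E are {G}; none are in {R, S, T}.
Condition 2 (every backdoor path blocked by {R, S, T}):
  P1: blocked at fork node T ∈ conditioning set.
  P2: blocked at fork node S ∈ conditioning set.
{R, S, T} satisfies the backdoor criterion.

Yes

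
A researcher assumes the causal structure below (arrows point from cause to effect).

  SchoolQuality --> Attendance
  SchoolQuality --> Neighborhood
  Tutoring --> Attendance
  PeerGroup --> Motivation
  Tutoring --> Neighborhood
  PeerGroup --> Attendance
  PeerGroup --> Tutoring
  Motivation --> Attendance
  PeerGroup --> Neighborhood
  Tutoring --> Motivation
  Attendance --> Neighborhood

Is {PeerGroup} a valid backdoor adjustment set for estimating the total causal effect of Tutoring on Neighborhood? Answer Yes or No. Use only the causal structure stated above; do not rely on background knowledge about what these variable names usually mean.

Yes

Backdoor paths from Tutoring to Neighborhood (paths whose first edge points into Tutoring):
  P1: Tutoring <- PeerGroup -> Motivation -> Attendance <- SchoolQuality -> Neighborhood
  P2: Tutoring <- PeerGroup -> Motivation -> Attendance -> Neighborhood
  P3: Tutoring <- PeerGroup -> Attendance <- SchoolQuality -> Neighborhood
  P4: Tutoring <- PeerGroup -> Attendance -> Neighborhood
  P5: Tutoring <- PeerGroup -> Neighborhood
Condition 1 (no descendant of Tutoring in the set): holds — descendants of Tutoring are {Attendance, Motivation, Neighborhood}; none are in {PeerGroup}.
Condition 2 (every backdoor path blocked by {PeerGroup}):
  P1: blocked at fork node PeerGroup ∈ conditioning set.
  P2: blocked at fork node PeerGroup ∈ conditioning set.
  P3: blocked at fork node PeerGroup ∈ conditioning set.
  P4: blocked at fork node PeerGroup ∈ conditioning set.
  P5: blocked at fork node PeerGroup ∈ conditioning set.
{PeerGroup} satisfies the backdoor criterion.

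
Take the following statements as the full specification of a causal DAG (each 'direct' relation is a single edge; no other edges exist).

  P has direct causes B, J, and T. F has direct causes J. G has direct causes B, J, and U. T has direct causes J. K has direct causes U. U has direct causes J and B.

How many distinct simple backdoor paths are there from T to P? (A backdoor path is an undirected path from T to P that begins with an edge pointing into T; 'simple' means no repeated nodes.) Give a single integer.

A backdoor path from T to P is any simple undirected path whose first edge points into T (i.e. leaves T via a parent).
Parents of T: {J}.
Enumerating:
  P1: T <- J -> U <- B -> P
  P2: T <- J -> U -> G <- B -> P
  P3: T <- J -> P
  P4: T <- J -> G <- B -> P
  P5: T <- J -> G <- U <- B -> P
That exhausts the simple backdoor paths. Count: 5.

5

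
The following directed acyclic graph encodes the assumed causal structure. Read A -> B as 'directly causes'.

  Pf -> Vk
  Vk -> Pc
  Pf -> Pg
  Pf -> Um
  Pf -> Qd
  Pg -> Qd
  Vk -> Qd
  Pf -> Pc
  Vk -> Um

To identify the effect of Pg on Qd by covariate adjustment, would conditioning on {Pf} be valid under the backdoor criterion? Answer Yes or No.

Yes

Backdoor paths from Pg to Qd (paths whose first edge points into Pg):
  P1: Pg <- Pf -> Vk -> Qd
  P2: Pg <- Pf -> Qd
  P3: Pg <- Pf -> Um <- Vk -> Qd
  P4: Pg <- Pf -> Pc <- Vk -> Qd
Condition 1 (no descendant of Pg in the set): holds — descendants of Pg are {Qd}; none are in {Pf}.
Condition 2 (every backdoor path blocked by {Pf}):
  P1: blocked at fork node Pf ∈ conditioning set.
  P2: blocked at fork node Pf ∈ conditioning set.
  P3: blocked at fork node Pf ∈ conditioning set.
  P4: blocked at fork node Pf ∈ conditioning set.
{Pf} satisfies the backdoor criterion.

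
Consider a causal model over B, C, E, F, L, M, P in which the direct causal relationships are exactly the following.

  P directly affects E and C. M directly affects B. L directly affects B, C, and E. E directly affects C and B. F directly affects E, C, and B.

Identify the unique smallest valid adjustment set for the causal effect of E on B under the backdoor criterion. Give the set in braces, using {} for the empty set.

{F, L}

Variables eligible for adjustment (non-descendants of E, excluding E and B): {F, L, M, P}.
Backdoor paths from E to B:
  P1: E <- P -> C <- F -> B
  P2: E <- P -> C <- L -> B
  P3: E <- F -> B
  P4: E <- F -> C <- L -> B
  P5: E <- L -> B
  P6: E <- L -> C <- F -> B
The empty set is not sufficient: P3 (E <- F -> B) has no collider blocking it and no conditioned non-collider, so it is open.
Try {F, L}:
  P1: blocked at collider C (neither it nor any descendant is in the conditioning set).
  P2: blocked at collider C (neither it nor any descendant is in the conditioning set).
  P3: blocked at fork node F ∈ conditioning set.
  P4: blocked at fork node F ∈ conditioning set.
  P5: blocked at fork node L ∈ conditioning set.
  P6: blocked at fork node L ∈ conditioning set.
{F, L} contains no descendant of E and blocks every backdoor path.
Every element of {F, L} is needed (dropping F leaves P3 open; dropping L leaves P5 open), so no proper subset is valid.
Among all size-2 subsets of the eligible variables, only {F, L} blocks every backdoor path, so it is the unique smallest valid adjustment set.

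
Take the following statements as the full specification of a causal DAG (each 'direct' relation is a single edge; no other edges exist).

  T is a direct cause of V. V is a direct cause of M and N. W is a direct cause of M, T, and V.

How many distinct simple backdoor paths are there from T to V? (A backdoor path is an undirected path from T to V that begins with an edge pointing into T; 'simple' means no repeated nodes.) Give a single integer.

2

A backdoor path from T to V is any simple undirected path whose first edge points into T (i.e. leaves T via a parent).
Parents of T: {W}.
Enumerating:
  P1: T <- W -> V
  P2: T <- W -> M <- V
That exhausts the simple backdoor paths. Count: 2.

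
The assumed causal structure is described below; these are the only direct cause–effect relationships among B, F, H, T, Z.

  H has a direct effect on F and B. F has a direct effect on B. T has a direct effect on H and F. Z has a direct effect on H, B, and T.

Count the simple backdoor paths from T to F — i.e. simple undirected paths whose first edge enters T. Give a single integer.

4

A backdoor path from T to F is any simple undirected path whose first edge points into T (i.e. leaves T via a parent).
Parents of T: {Z}.
Enumerating:
  P1: T <- Z -> H -> F
  P2: T <- Z -> H -> B <- F
  P3: T <- Z -> B <- H -> F
  P4: T <- Z -> B <- F
That exhausts the simple backdoor paths. Count: 4.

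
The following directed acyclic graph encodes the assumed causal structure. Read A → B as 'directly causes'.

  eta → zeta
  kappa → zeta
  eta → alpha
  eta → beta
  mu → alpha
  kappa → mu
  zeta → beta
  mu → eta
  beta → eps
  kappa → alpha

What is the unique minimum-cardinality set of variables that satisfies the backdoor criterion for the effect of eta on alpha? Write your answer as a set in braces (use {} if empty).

{mu}

Variables eligible for adjustment (non-descendants of eta, excluding eta and alpha): {kappa, mu}.
Backdoor paths from eta to alpha:
  P1: eta <- mu <- kappa -> alpha
  P2: eta <- mu -> alpha
The empty set is not sufficient: P1 (eta <- mu <- kappa -> alpha) has no collider blocking it and no conditioned non-collider, so it is open.
Try {mu}:
  P1: blocked at chain node mu ∈ conditioning set.
  P2: blocked at fork node mu ∈ conditioning set.
{mu} contains no descendant of eta and blocks every backdoor path.
No other singleton works — e.g. {kappa} leaves P2 open — so {mu} is the unique smallest valid adjustment set.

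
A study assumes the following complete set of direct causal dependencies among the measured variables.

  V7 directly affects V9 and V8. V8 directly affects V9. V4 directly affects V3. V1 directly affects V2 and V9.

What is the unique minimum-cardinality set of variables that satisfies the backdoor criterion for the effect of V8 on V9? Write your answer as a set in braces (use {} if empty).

Variables eligible for adjustment (non-descendants of V8, excluding V8 and V9): {V1, V2, V3, V4, V7}.
Backdoor paths from V8 to V9:
  P1: V8 <- V7 -> V9
The empty set is not sufficient: P1 (V8 <- V7 -> V9) has no collider blocking it and no conditioned non-collider, so it is open.
Try {V7}:
  P1: blocked at fork node V7 ∈ conditioning set.
{V7} contains no descendant of V8 and blocks every backdoor path.
No other singleton works — e.g. {V1} leaves P1 open — so {V7} is the unique smallest valid adjustment set.

{V7}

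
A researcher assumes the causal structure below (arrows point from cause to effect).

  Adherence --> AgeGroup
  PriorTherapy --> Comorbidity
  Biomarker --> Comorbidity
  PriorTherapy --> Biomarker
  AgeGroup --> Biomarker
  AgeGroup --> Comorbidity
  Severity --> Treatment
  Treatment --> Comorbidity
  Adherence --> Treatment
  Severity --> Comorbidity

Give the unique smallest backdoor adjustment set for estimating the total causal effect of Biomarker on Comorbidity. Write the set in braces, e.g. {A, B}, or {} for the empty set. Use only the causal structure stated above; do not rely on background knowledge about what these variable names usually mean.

{AgeGroup, PriorTherapy}

Variables eligible for adjustment (non-descendants of Biomarker, excluding Biomarker and Comorbidity): {Adherence, AgeGroup, PriorTherapy, Severity, Treatment}.
Backdoor paths from Biomarker to Comorbidity:
  P1: Biomarker <- PriorTherapy -> Comorbidity
  P2: Biomarker <- AgeGroup <- Adherence -> Treatment <- Severity -> Comorbidity
  P3: Biomarker <- AgeGroup <- Adherence -> Treatment -> Comorbidity
  P4: Biomarker <- AgeGroup -> Comorbidity
The empty set is not sufficient: P1 (Biomarker <- PriorTherapy -> Comorbidity) has no collider blocking it and no conditioned non-collider, so it is open.
Try {AgeGroup, PriorTherapy}:
  P1: blocked at fork node PriorTherapy ∈ conditioning set.
  P2: blocked at chain node AgeGroup ∈ conditioning set.
  P3: blocked at chain node AgeGroup ∈ conditioning set.
  P4: blocked at fork node AgeGroup ∈ conditioning set.
{AgeGroup, PriorTherapy} contains no descendant of Biomarker and blocks every backdoor path.
Every element of {AgeGroup, PriorTherapy} is needed (dropping AgeGroup leaves P3 open; dropping PriorTherapy leaves P1 open), so no proper subset is valid.
Among all size-2 subsets of the eligible variables, only {AgeGroup, PriorTherapy} blocks every backdoor path, so it is the unique smallest valid adjustment set.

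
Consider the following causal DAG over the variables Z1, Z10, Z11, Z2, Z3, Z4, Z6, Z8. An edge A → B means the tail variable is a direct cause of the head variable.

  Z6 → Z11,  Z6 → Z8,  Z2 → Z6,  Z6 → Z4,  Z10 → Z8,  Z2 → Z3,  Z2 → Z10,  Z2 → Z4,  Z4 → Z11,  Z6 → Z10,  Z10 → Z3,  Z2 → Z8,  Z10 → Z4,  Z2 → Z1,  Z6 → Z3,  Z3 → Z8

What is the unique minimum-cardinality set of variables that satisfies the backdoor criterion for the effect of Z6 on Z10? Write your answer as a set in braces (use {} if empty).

Variables eligible for adjustment (non-descendants of Z6, excluding Z6 and Z10): {Z1, Z2}.
Backdoor paths from Z6 to Z10:
  P1: Z6 <- Z2 -> Z10
  P2: Z6 <- Z2 -> Z4 <- Z10
  P3: Z6 <- Z2 -> Z3 <- Z10
  P4: Z6 <- Z2 -> Z3 -> Z8 <- Z10
  P5: Z6 <- Z2 -> Z8 <- Z10
  P6: Z6 <- Z2 -> Z8 <- Z3 <- Z10
The empty set is not sufficient: P1 (Z6 <- Z2 -> Z10) has no collider blocking it and no conditioned non-collider, so it is open.
Try {Z2}:
  P1: blocked at fork node Z2 ∈ conditioning set.
  P2: blocked at fork node Z2 ∈ conditioning set.
  P3: blocked at fork node Z2 ∈ conditioning set.
  P4: blocked at fork node Z2 ∈ conditioning set.
  P5: blocked at fork node Z2 ∈ conditioning set.
  P6: blocked at fork node Z2 ∈ conditioning set.
{Z2} contains no descendant of Z6 and blocks every backdoor path.
No other singleton works — e.g. {Z1} leaves P1 open — so {Z2} is the unique smallest valid adjustment set.

{Z2}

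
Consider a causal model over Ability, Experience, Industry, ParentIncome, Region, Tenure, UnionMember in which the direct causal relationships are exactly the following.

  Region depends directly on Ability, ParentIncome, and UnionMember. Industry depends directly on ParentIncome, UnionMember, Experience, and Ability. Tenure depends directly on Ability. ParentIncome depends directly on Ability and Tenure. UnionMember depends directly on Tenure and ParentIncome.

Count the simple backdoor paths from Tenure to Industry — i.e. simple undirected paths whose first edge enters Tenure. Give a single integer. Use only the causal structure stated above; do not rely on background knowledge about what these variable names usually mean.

A backdoor path from Tenure to Industry is any simple undirected path whose first edge points into Tenure (i.e. leaves Tenure via a parent).
Parents of Tenure: {Ability}.
Enumerating:
  P1: Tenure <- Ability -> ParentIncome -> UnionMember -> Industry
  P2: Tenure <- Ability -> ParentIncome -> Region <- UnionMember -> Industry
  P3: Tenure <- Ability -> ParentIncome -> Industry
  P4: Tenure <- Ability -> Region <- ParentIncome -> UnionMember -> Industry
  P5: Tenure <- Ability -> Region <- ParentIncome -> Industry
  P6: Tenure <- Ability -> Region <- UnionMember <- ParentIncome -> Industry
  P7: Tenure <- Ability -> Region <- UnionMember -> Industry
  P8: Tenure <- Ability -> Industry
That exhausts the simple backdoor paths. Count: 8.

8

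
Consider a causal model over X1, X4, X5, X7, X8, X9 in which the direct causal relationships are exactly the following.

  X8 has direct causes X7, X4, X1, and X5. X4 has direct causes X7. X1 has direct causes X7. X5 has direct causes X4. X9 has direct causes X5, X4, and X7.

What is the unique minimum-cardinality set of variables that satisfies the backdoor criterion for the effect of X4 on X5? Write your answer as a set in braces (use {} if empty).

{}

Variables eligible for adjustment (non-descendants of X4, excluding X4 and X5): {X1, X7}.
Backdoor paths from X4 to X5:
  P1: X4 <- X7 -> X1 -> X8 <- X5
  P2: X4 <- X7 -> X8 <- X5
  P3: X4 <- X7 -> X9 <- X5
Each backdoor path contains an unconditioned collider, so every path is already blocked with the empty conditioning set:
  P1: blocked at collider X8 (neither it nor any descendant is in the conditioning set).
  P2: blocked at collider X8 (neither it nor any descendant is in the conditioning set).
  P3: blocked at collider X9 (neither it nor any descendant is in the conditioning set).
The empty set is therefore the unique smallest valid set.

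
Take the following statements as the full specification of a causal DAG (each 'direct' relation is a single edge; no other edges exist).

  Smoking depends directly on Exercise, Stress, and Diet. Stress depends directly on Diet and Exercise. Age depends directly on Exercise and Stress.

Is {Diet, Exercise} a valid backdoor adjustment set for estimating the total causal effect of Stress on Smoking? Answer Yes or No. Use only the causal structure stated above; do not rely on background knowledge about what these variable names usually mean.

Backdoor paths from Stress to Smoking (paths whose first edge points into Stress):
  P1: Stress <- Exercise -> Smoking
  P2: Stress <- Diet -> Smoking
Condition 1 (no descendant of Stress in the set): holds — descendants of Stress are {Age, Smoking}; none are in {Diet, Exercise}.
Condition 2 (every backdoor path blocked by {Diet, Exercise}):
  P1: blocked at fork node Exercise ∈ conditioning set.
  P2: blocked at fork node Diet ∈ conditioning set.
{Diet, Exercise} satisfies the backdoor criterion.

Yes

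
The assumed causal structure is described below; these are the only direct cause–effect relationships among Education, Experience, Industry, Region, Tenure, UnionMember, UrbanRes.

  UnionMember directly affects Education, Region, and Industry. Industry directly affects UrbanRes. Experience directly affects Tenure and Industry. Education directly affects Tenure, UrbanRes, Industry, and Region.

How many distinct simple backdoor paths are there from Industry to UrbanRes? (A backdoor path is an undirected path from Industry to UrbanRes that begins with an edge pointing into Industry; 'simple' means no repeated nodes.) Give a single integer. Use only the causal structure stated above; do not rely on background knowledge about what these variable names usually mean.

4

A backdoor path from Industry to UrbanRes is any simple undirected path whose first edge points into Industry (i.e. leaves Industry via a parent).
Parents of Industry: {Education, Experience, UnionMember}.
Enumerating:
  P1: Industry <- UnionMember -> Education -> UrbanRes
  P2: Industry <- UnionMember -> Region <- Education -> UrbanRes
  P3: Industry <- Experience -> Tenure <- Education -> UrbanRes
  P4: Industry <- Education -> UrbanRes
That exhausts the simple backdoor paths. Count: 4.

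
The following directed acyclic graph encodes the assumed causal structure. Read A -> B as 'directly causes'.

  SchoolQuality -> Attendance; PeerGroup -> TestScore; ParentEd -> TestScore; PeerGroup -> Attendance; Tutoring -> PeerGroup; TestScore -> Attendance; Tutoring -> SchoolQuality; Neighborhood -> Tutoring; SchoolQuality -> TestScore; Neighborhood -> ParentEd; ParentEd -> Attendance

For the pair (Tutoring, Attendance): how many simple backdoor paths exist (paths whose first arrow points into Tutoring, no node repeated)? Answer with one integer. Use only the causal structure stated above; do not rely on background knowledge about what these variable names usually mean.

A backdoor path from Tutoring to Attendance is any simple undirected path whose first edge points into Tutoring (i.e. leaves Tutoring via a parent).
Parents of Tutoring: {Neighborhood}.
Enumerating:
  P1: Tutoring <- Neighborhood -> ParentEd -> TestScore <- SchoolQuality -> Attendance
  P2: Tutoring <- Neighborhood -> ParentEd -> TestScore <- PeerGroup -> Attendance
  P3: Tutoring <- Neighborhood -> ParentEd -> TestScore -> Attendance
  P4: Tutoring <- Neighborhood -> ParentEd -> Attendance
That exhausts the simple backdoor paths. Count: 4.

4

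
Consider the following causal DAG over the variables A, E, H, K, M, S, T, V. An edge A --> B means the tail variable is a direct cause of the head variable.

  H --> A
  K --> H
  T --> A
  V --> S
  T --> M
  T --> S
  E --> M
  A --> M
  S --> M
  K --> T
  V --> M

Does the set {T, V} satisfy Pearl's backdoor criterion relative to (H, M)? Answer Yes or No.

Backdoor paths from H to M (paths whose first edge points into H):
  P1: H <- K -> T -> A -> M
  P2: H <- K -> T -> S <- V -> M
  P3: H <- K -> T -> S -> M
  P4: H <- K -> T -> M
Condition 1 (no descendant of H in the set): holds — descendants of H are {A, M}; none are in {T, V}.
Condition 2 (every backdoor path blocked by {T, V}):
  P1: blocked at chain node T ∈ conditioning set.
  P2: blocked at chain node T ∈ conditioning set.
  P3: blocked at chain node T ∈ conditioning set.
  P4: blocked at chain node T ∈ conditioning set.
{T, V} satisfies the backdoor criterion.

Yes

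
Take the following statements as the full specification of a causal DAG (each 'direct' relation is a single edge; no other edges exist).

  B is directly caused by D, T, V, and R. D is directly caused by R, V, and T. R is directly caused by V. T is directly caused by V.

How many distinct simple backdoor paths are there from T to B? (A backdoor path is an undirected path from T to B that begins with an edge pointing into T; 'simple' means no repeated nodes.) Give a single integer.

5

A backdoor path from T to B is any simple undirected path whose first edge points into T (i.e. leaves T via a parent).
Parents of T: {V}.
Enumerating:
  P1: T <- V -> R -> D -> B
  P2: T <- V -> R -> B
  P3: T <- V -> D <- R -> B
  P4: T <- V -> D -> B
  P5: T <- V -> B
That exhausts the simple backdoor paths. Count: 5.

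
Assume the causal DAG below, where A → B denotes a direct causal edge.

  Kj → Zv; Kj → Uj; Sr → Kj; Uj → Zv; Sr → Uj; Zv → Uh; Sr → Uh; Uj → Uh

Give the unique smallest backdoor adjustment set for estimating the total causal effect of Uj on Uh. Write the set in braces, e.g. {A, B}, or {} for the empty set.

{Kj, Sr}

Variables eligible for adjustment (non-descendants of Uj, excluding Uj and Uh): {Kj, Sr}.
Backdoor paths from Uj to Uh:
  P1: Uj <- Sr -> Kj -> Zv -> Uh
  P2: Uj <- Sr -> Uh
  P3: Uj <- Kj <- Sr -> Uh
  P4: Uj <- Kj -> Zv -> Uh
The empty set is not sufficient: P1 (Uj <- Sr -> Kj -> Zv -> Uh) has no collider blocking it and no conditioned non-collider, so it is open.
Try {Kj, Sr}:
  P1: blocked at fork node Sr ∈ conditioning set.
  P2: blocked at fork node Sr ∈ conditioning set.
  P3: blocked at chain node Kj ∈ conditioning set.
  P4: blocked at fork node Kj ∈ conditioning set.
{Kj, Sr} contains no descendant of Uj and blocks every backdoor path.
Every element of {Kj, Sr} is needed (dropping Kj leaves P4 open; dropping Sr leaves P2 open), so no proper subset is valid.
Among all size-2 subsets of the eligible variables, only {Kj, Sr} blocks every backdoor path, so it is the unique smallest valid adjustment set.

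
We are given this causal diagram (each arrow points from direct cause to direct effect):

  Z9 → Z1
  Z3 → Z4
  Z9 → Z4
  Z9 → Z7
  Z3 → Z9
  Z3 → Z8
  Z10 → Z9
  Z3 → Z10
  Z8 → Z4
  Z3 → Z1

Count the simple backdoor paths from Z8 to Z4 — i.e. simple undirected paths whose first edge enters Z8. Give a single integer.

A backdoor path from Z8 to Z4 is any simple undirected path whose first edge points into Z8 (i.e. leaves Z8 via a parent).
Parents of Z8: {Z3}.
Enumerating:
  P1: Z8 <- Z3 -> Z10 -> Z9 -> Z4
  P2: Z8 <- Z3 -> Z9 -> Z4
  P3: Z8 <- Z3 -> Z1 <- Z9 -> Z4
  P4: Z8 <- Z3 -> Z4
That exhausts the simple backdoor paths. Count: 4.

4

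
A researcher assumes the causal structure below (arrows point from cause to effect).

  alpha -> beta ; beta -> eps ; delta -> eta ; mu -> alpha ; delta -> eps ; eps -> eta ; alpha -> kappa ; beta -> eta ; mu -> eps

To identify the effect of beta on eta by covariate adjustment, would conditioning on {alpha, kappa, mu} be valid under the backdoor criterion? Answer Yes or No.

Backdoor paths from beta to eta (paths whose first edge points into beta):
  P1: beta <- alpha <- mu -> eps <- delta -> eta
  P2: beta <- alpha <- mu -> eps -> eta
Condition 1 (no descendant of beta in the set): holds — descendants of beta are {eps, eta}; none are in {alpha, kappa, mu}.
Condition 2 (every backdoor path blocked by {alpha, kappa, mu}):
  P1: blocked at chain node alpha ∈ conditioning set.
  P2: blocked at chain node alpha ∈ conditioning set.
{alpha, kappa, mu} satisfies the backdoor criterion.

Yes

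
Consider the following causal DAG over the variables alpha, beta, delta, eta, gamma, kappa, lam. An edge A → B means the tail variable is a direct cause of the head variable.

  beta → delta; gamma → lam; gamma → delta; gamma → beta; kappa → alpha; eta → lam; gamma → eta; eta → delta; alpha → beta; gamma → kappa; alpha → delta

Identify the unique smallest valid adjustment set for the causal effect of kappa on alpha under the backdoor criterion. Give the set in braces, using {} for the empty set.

Variables eligible for adjustment (non-descendants of kappa, excluding kappa and alpha): {eta, gamma, lam}.
Backdoor paths from kappa to alpha:
  P1: kappa <- gamma -> beta <- alpha
  P2: kappa <- gamma -> beta -> delta <- alpha
  P3: kappa <- gamma -> eta -> delta <- alpha
  P4: kappa <- gamma -> eta -> delta <- beta <- alpha
  P5: kappa <- gamma -> delta <- alpha
  P6: kappa <- gamma -> delta <- beta <- alpha
  P7: kappa <- gamma -> lam <- eta -> delta <- alpha
  P8: kappa <- gamma -> lam <- eta -> delta <- beta <- alpha
Each backdoor path contains an unconditioned collider, so every path is already blocked with the empty conditioning set:
  P1: blocked at collider beta (neither it nor any descendant is in the conditioning set).
  P2: blocked at collider delta (neither it nor any descendant is in the conditioning set).
  P3: blocked at collider delta (neither it nor any descendant is in the conditioning set).
  P4: blocked at collider delta (neither it nor any descendant is in the conditioning set).
  P5: blocked at collider delta (neither it nor any descendant is in the conditioning set).
  P6: blocked at collider delta (neither it nor any descendant is in the conditioning set).
  P7: blocked at collider lam (neither it nor any descendant is in the conditioning set).
  P8: blocked at collider lam (neither it nor any descendant is in the conditioning set).
The empty set is therefore the unique smallest valid set.

{}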